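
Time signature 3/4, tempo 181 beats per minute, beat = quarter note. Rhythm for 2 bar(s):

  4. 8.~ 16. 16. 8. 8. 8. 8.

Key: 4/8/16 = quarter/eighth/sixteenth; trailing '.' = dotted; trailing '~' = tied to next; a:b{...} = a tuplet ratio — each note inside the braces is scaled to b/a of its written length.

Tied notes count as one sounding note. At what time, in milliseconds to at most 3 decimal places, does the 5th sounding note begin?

1. 0.0ms @ 0 + 497.238ms (3/2)
2. 497.238ms @ 3/2 + 372.928ms (9/8)
3. 870.166ms @ 21/8 + 124.309ms (3/8)
4. 994.475ms @ 3 + 248.619ms (3/4)
5. 1243.094ms @ 15/4 + 248.619ms (3/4)
6. 1491.713ms @ 9/2 + 248.619ms (3/4)
7. 1740.331ms @ 21/4 + 248.619ms (3/4)

note 5 onset = 15/4b = 1243.094ms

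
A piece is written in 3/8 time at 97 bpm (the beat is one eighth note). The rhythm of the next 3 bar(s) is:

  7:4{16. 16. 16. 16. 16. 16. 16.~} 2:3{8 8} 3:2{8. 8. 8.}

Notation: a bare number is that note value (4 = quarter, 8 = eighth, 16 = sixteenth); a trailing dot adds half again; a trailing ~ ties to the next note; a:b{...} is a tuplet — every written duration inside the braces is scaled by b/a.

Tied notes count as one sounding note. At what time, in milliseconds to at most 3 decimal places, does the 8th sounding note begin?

note 8 onset = 9/2b = 2783.505ms

1. 0.0ms @ 0 + 265.096ms (3/7)
2. 265.096ms @ 3/7 + 265.096ms (3/7)
3. 530.191ms @ 6/7 + 265.096ms (3/7)
4. 795.287ms @ 9/7 + 265.096ms (3/7)
5. 1060.383ms @ 12/7 + 265.096ms (3/7)
6. 1325.479ms @ 15/7 + 265.096ms (3/7)
7. 1590.574ms @ 18/7 + 1192.931ms (27/14)
8. 2783.505ms @ 9/2 + 927.835ms (3/2)
9. 3711.34ms @ 6 + 618.557ms (1)
10. 4329.897ms @ 7 + 618.557ms (1)
11. 4948.454ms @ 8 + 618.557ms (1)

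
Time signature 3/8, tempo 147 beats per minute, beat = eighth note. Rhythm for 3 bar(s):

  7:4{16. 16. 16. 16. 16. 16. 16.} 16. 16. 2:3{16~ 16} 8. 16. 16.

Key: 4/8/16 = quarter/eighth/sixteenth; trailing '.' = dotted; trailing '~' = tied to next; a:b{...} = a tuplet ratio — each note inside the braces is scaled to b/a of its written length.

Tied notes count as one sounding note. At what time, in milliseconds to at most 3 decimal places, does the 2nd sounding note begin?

note 2 onset = 3/7b = 174.927ms

1. 0.0ms @ 0 + 174.927ms (3/7)
2. 174.927ms @ 3/7 + 174.927ms (3/7)
3. 349.854ms @ 6/7 + 174.927ms (3/7)
4. 524.781ms @ 9/7 + 174.927ms (3/7)
5. 699.708ms @ 12/7 + 174.927ms (3/7)
6. 874.636ms @ 15/7 + 174.927ms (3/7)
7. 1049.563ms @ 18/7 + 174.927ms (3/7)
8. 1224.49ms @ 3 + 306.122ms (3/4)
9. 1530.612ms @ 15/4 + 306.122ms (3/4)
10. 1836.735ms @ 9/2 + 612.245ms (3/2)
11. 2448.98ms @ 6 + 612.245ms (3/2)
12. 3061.224ms @ 15/2 + 306.122ms (3/4)
13. 3367.347ms @ 33/4 + 306.122ms (3/4)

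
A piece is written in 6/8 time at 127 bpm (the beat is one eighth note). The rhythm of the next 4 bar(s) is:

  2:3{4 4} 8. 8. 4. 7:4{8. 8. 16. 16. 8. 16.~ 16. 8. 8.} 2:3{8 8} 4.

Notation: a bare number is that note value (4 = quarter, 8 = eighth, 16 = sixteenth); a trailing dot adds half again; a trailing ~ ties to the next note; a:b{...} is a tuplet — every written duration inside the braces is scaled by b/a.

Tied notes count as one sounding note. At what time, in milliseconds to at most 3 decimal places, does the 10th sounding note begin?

note 10 onset = 102/7b = 6884.139ms

1. 0.0ms @ 0 + 1417.323ms (3)
2. 1417.323ms @ 3 + 1417.323ms (3)
3. 2834.646ms @ 6 + 708.661ms (3/2)
4. 3543.307ms @ 15/2 + 708.661ms (3/2)
5. 4251.969ms @ 9 + 1417.323ms (3)
6. 5669.291ms @ 12 + 404.949ms (6/7)
7. 6074.241ms @ 90/7 + 404.949ms (6/7)
8. 6479.19ms @ 96/7 + 202.475ms (3/7)
9. 6681.665ms @ 99/7 + 202.475ms (3/7)
10. 6884.139ms @ 102/7 + 404.949ms (6/7)
11. 7289.089ms @ 108/7 + 404.949ms (6/7)
12. 7694.038ms @ 114/7 + 404.949ms (6/7)
13. 8098.988ms @ 120/7 + 404.949ms (6/7)
14. 8503.937ms @ 18 + 708.661ms (3/2)
15. 9212.598ms @ 39/2 + 708.661ms (3/2)
16. 9921.26ms @ 21 + 1417.323ms (3)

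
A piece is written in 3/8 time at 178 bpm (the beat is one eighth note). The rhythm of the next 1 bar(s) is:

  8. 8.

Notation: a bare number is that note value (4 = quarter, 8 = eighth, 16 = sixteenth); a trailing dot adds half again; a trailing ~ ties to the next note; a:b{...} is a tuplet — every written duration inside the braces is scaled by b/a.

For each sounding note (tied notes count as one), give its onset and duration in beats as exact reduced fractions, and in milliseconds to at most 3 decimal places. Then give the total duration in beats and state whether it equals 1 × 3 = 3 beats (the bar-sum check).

1) 0.0ms=0b +505.618ms=3/2b
2) 505.618ms=3/2b +505.618ms=3/2b
Σ=3b of 3 (178bpm 3/8) — PASS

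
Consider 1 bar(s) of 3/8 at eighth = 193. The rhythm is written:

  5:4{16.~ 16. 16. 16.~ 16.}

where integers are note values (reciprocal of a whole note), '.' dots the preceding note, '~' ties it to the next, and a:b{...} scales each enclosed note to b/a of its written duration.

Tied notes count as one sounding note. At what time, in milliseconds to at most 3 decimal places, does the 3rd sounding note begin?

1. 0.0ms @ 0 + 373.057ms (6/5)
2. 373.057ms @ 6/5 + 186.528ms (3/5)
3. 559.585ms @ 9/5 + 373.057ms (6/5)

note 3 onset = 9/5b = 559.585ms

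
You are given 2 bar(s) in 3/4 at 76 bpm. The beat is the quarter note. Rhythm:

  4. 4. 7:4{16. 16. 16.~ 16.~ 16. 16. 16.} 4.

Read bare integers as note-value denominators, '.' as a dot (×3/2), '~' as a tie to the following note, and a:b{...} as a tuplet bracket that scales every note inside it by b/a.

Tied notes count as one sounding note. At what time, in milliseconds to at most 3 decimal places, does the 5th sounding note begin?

note 5 onset = 24/7b = 2706.767ms

1. 0.0ms @ 0 + 1184.211ms (3/2)
2. 1184.211ms @ 3/2 + 1184.211ms (3/2)
3. 2368.421ms @ 3 + 169.173ms (3/14)
4. 2537.594ms @ 45/14 + 169.173ms (3/14)
5. 2706.767ms @ 24/7 + 507.519ms (9/14)
6. 3214.286ms @ 57/14 + 169.173ms (3/14)
7. 3383.459ms @ 30/7 + 169.173ms (3/14)
8. 3552.632ms @ 9/2 + 1184.211ms (3/2)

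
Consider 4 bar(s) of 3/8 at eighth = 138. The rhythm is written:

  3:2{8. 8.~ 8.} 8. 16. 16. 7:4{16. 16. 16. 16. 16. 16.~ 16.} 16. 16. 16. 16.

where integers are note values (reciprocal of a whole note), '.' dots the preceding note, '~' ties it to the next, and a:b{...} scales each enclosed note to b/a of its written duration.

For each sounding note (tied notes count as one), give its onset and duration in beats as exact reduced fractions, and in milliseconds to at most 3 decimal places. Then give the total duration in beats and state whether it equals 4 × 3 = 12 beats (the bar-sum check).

1) 0.0ms=0b +434.783ms=1b
2) 434.783ms=1b +869.565ms=2b
3) 1304.348ms=3b +652.174ms=3/2b
4) 1956.522ms=9/2b +326.087ms=3/4b
5) 2282.609ms=21/4b +326.087ms=3/4b
6) 2608.696ms=6b +186.335ms=3/7b
7) 2795.031ms=45/7b +186.335ms=3/7b
8) 2981.366ms=48/7b +186.335ms=3/7b
9) 3167.702ms=51/7b +186.335ms=3/7b
10) 3354.037ms=54/7b +186.335ms=3/7b
11) 3540.373ms=57/7b +372.671ms=6/7b
12) 3913.043ms=9b +326.087ms=3/4b
13) 4239.13ms=39/4b +326.087ms=3/4b
14) 4565.217ms=21/2b +326.087ms=3/4b
15) 4891.304ms=45/4b +326.087ms=3/4b
Σ=12b of 12 (138bpm 3/8) — PASS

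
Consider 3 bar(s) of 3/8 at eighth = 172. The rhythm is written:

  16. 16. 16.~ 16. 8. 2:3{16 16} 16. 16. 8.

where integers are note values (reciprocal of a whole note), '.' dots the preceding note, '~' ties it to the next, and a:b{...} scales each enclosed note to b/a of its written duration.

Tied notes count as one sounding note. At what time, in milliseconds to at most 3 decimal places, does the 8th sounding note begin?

1. 0.0ms @ 0 + 261.628ms (3/4)
2. 261.628ms @ 3/4 + 261.628ms (3/4)
3. 523.256ms @ 3/2 + 523.256ms (3/2)
4. 1046.512ms @ 3 + 523.256ms (3/2)
5. 1569.767ms @ 9/2 + 261.628ms (3/4)
6. 1831.395ms @ 21/4 + 261.628ms (3/4)
7. 2093.023ms @ 6 + 261.628ms (3/4)
8. 2354.651ms @ 27/4 + 261.628ms (3/4)
9. 2616.279ms @ 15/2 + 523.256ms (3/2)

note 8 onset = 27/4b = 2354.651ms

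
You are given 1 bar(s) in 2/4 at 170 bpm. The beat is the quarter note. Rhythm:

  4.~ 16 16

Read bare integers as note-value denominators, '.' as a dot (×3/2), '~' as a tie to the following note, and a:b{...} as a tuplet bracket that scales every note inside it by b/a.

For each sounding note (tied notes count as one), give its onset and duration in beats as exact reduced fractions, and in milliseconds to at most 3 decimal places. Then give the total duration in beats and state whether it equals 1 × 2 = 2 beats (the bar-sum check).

1) 0.0ms=0b +617.647ms=7/4b
2) 617.647ms=7/4b +88.235ms=1/4b
Σ=2b of 2 (170bpm 2/4) — PASS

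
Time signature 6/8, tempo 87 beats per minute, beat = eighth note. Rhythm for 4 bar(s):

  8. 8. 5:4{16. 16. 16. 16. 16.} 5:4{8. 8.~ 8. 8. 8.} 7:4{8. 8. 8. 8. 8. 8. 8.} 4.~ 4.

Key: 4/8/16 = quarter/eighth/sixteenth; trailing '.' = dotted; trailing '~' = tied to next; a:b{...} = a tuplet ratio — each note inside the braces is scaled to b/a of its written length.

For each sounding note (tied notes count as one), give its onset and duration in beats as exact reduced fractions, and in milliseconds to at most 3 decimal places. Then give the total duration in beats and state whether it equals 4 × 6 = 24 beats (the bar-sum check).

1) 0.0ms=0b +1034.483ms=3/2b
2) 1034.483ms=3/2b +1034.483ms=3/2b
3) 2068.966ms=3b +413.793ms=3/5b
4) 2482.759ms=18/5b +413.793ms=3/5b
5) 2896.552ms=21/5b +413.793ms=3/5b
6) 3310.345ms=24/5b +413.793ms=3/5b
7) 3724.138ms=27/5b +413.793ms=3/5b
8) 4137.931ms=6b +827.586ms=6/5b
9) 4965.517ms=36/5b +1655.172ms=12/5b
10) 6620.69ms=48/5b +827.586ms=6/5b
11) 7448.276ms=54/5b +827.586ms=6/5b
12) 8275.862ms=12b +591.133ms=6/7b
13) 8866.995ms=90/7b +591.133ms=6/7b
14) 9458.128ms=96/7b +591.133ms=6/7b
15) 10049.261ms=102/7b +591.133ms=6/7b
16) 10640.394ms=108/7b +591.133ms=6/7b
17) 11231.527ms=114/7b +591.133ms=6/7b
18) 11822.66ms=120/7b +591.133ms=6/7b
19) 12413.793ms=18b +4137.931ms=6b
Σ=24b of 24 (87bpm 6/8) — PASS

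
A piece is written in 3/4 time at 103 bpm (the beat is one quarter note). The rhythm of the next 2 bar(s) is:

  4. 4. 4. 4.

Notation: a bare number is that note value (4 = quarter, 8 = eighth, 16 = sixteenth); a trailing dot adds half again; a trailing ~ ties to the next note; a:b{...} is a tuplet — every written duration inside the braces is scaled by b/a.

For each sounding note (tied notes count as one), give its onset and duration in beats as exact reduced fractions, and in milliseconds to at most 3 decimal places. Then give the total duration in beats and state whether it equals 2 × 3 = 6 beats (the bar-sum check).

1) 0.0ms=0b +873.786ms=3/2b
2) 873.786ms=3/2b +873.786ms=3/2b
3) 1747.573ms=3b +873.786ms=3/2b
4) 2621.359ms=9/2b +873.786ms=3/2b
Σ=6b of 6 (103bpm 3/4) — PASS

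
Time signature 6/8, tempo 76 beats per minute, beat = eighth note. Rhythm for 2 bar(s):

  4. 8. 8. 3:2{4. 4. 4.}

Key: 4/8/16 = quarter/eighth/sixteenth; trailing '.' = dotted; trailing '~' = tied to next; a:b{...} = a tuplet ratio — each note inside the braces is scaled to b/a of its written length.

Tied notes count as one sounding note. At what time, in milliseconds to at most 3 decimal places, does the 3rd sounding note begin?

1. 0.0ms @ 0 + 2368.421ms (3)
2. 2368.421ms @ 3 + 1184.211ms (3/2)
3. 3552.632ms @ 9/2 + 1184.211ms (3/2)
4. 4736.842ms @ 6 + 1578.947ms (2)
5. 6315.789ms @ 8 + 1578.947ms (2)
6. 7894.737ms @ 10 + 1578.947ms (2)

note 3 onset = 9/2b = 3552.632ms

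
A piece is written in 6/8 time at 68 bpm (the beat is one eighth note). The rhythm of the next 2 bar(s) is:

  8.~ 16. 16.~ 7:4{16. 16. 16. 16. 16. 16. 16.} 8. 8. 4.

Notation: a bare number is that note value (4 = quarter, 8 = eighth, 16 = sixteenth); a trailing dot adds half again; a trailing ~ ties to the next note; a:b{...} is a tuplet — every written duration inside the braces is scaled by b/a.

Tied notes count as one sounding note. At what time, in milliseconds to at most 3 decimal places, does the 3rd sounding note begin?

note 3 onset = 24/7b = 3025.21ms

1. 0.0ms @ 0 + 1985.294ms (9/4)
2. 1985.294ms @ 9/4 + 1039.916ms (33/28)
3. 3025.21ms @ 24/7 + 378.151ms (3/7)
4. 3403.361ms @ 27/7 + 378.151ms (3/7)
5. 3781.513ms @ 30/7 + 378.151ms (3/7)
6. 4159.664ms @ 33/7 + 378.151ms (3/7)
7. 4537.815ms @ 36/7 + 378.151ms (3/7)
8. 4915.966ms @ 39/7 + 378.151ms (3/7)
9. 5294.118ms @ 6 + 1323.529ms (3/2)
10. 6617.647ms @ 15/2 + 1323.529ms (3/2)
11. 7941.176ms @ 9 + 2647.059ms (3)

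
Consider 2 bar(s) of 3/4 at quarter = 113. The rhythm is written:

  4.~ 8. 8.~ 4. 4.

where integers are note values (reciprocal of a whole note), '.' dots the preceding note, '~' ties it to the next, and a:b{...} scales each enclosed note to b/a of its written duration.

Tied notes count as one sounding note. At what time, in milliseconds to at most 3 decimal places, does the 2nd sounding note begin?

note 2 onset = 9/4b = 1194.69ms

1. 0.0ms @ 0 + 1194.69ms (9/4)
2. 1194.69ms @ 9/4 + 1194.69ms (9/4)
3. 2389.381ms @ 9/2 + 796.46ms (3/2)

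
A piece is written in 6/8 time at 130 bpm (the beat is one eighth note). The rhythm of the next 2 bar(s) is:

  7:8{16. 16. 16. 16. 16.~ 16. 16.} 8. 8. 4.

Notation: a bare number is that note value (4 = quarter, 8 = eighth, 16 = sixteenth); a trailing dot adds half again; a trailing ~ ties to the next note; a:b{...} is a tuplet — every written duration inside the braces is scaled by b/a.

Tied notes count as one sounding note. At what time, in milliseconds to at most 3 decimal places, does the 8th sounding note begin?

1. 0.0ms @ 0 + 395.604ms (6/7)
2. 395.604ms @ 6/7 + 395.604ms (6/7)
3. 791.209ms @ 12/7 + 395.604ms (6/7)
4. 1186.813ms @ 18/7 + 395.604ms (6/7)
5. 1582.418ms @ 24/7 + 791.209ms (12/7)
6. 2373.626ms @ 36/7 + 395.604ms (6/7)
7. 2769.231ms @ 6 + 692.308ms (3/2)
8. 3461.538ms @ 15/2 + 692.308ms (3/2)
9. 4153.846ms @ 9 + 1384.615ms (3)

note 8 onset = 15/2b = 3461.538ms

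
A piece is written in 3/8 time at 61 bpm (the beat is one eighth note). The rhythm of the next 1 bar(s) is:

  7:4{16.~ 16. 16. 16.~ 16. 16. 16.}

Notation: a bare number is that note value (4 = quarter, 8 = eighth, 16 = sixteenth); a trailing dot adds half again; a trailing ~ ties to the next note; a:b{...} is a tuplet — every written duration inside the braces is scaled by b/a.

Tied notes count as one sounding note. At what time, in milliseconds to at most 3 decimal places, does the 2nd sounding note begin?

1. 0.0ms @ 0 + 843.091ms (6/7)
2. 843.091ms @ 6/7 + 421.546ms (3/7)
3. 1264.637ms @ 9/7 + 843.091ms (6/7)
4. 2107.728ms @ 15/7 + 421.546ms (3/7)
5. 2529.274ms @ 18/7 + 421.546ms (3/7)

note 2 onset = 6/7b = 843.091ms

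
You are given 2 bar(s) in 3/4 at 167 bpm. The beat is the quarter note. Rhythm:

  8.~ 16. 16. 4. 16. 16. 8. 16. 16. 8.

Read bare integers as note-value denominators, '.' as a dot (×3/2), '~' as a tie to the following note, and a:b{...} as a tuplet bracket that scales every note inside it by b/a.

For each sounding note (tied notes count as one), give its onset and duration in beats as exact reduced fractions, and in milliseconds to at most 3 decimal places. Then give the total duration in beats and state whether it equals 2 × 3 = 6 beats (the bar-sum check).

1) 0.0ms=0b +404.192ms=9/8b
2) 404.192ms=9/8b +134.731ms=3/8b
3) 538.922ms=3/2b +538.922ms=3/2b
4) 1077.844ms=3b +134.731ms=3/8b
5) 1212.575ms=27/8b +134.731ms=3/8b
6) 1347.305ms=15/4b +269.461ms=3/4b
7) 1616.766ms=9/2b +134.731ms=3/8b
8) 1751.497ms=39/8b +134.731ms=3/8b
9) 1886.228ms=21/4b +269.461ms=3/4b
Σ=6b of 6 (167bpm 3/4) — PASS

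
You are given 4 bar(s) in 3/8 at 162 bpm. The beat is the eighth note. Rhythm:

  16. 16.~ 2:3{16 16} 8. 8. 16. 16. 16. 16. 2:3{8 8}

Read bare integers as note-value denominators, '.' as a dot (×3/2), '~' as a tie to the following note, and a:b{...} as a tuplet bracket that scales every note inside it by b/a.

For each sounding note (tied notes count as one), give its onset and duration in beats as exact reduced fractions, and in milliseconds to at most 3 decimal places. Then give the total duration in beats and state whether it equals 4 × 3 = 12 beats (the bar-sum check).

1) 0.0ms=0b +277.778ms=3/4b
2) 277.778ms=3/4b +555.556ms=3/2b
3) 833.333ms=9/4b +277.778ms=3/4b
4) 1111.111ms=3b +555.556ms=3/2b
5) 1666.667ms=9/2b +555.556ms=3/2b
6) 2222.222ms=6b +277.778ms=3/4b
7) 2500.0ms=27/4b +277.778ms=3/4b
8) 2777.778ms=15/2b +277.778ms=3/4b
9) 3055.556ms=33/4b +277.778ms=3/4b
10) 3333.333ms=9b +555.556ms=3/2b
11) 3888.889ms=21/2b +555.556ms=3/2b
Σ=12b of 12 (162bpm 3/8) — PASS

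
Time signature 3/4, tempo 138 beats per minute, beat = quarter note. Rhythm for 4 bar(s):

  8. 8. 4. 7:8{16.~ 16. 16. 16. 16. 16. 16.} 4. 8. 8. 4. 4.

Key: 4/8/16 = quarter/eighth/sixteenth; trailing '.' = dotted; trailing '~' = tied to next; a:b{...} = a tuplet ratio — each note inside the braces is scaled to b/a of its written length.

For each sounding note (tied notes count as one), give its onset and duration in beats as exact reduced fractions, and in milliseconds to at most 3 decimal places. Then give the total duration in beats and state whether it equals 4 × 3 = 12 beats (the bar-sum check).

1) 0.0ms=0b +326.087ms=3/4b
2) 326.087ms=3/4b +326.087ms=3/4b
3) 652.174ms=3/2b +652.174ms=3/2b
4) 1304.348ms=3b +372.671ms=6/7b
5) 1677.019ms=27/7b +186.335ms=3/7b
6) 1863.354ms=30/7b +186.335ms=3/7b
7) 2049.689ms=33/7b +186.335ms=3/7b
8) 2236.025ms=36/7b +186.335ms=3/7b
9) 2422.36ms=39/7b +186.335ms=3/7b
10) 2608.696ms=6b +652.174ms=3/2b
11) 3260.87ms=15/2b +326.087ms=3/4b
12) 3586.957ms=33/4b +326.087ms=3/4b
13) 3913.043ms=9b +652.174ms=3/2b
14) 4565.217ms=21/2b +652.174ms=3/2b
Σ=12b of 12 (138bpm 3/4) — PASS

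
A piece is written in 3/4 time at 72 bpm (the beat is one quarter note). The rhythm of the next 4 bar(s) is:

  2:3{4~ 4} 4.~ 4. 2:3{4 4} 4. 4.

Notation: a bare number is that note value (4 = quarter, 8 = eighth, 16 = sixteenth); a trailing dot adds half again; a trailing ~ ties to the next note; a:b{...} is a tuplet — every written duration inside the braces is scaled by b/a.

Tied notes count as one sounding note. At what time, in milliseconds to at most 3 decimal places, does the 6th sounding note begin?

1. 0.0ms @ 0 + 2500.0ms (3)
2. 2500.0ms @ 3 + 2500.0ms (3)
3. 5000.0ms @ 6 + 1250.0ms (3/2)
4. 6250.0ms @ 15/2 + 1250.0ms (3/2)
5. 7500.0ms @ 9 + 1250.0ms (3/2)
6. 8750.0ms @ 21/2 + 1250.0ms (3/2)

note 6 onset = 21/2b = 8750.0ms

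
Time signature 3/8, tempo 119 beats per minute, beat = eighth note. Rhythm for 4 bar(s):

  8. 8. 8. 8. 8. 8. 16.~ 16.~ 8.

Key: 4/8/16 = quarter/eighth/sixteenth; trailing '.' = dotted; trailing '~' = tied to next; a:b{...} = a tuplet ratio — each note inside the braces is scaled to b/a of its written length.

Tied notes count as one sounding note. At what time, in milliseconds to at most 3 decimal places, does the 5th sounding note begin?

1. 0.0ms @ 0 + 756.303ms (3/2)
2. 756.303ms @ 3/2 + 756.303ms (3/2)
3. 1512.605ms @ 3 + 756.303ms (3/2)
4. 2268.908ms @ 9/2 + 756.303ms (3/2)
5. 3025.21ms @ 6 + 756.303ms (3/2)
6. 3781.513ms @ 15/2 + 756.303ms (3/2)
7. 4537.815ms @ 9 + 1512.605ms (3)

note 5 onset = 6b = 3025.21ms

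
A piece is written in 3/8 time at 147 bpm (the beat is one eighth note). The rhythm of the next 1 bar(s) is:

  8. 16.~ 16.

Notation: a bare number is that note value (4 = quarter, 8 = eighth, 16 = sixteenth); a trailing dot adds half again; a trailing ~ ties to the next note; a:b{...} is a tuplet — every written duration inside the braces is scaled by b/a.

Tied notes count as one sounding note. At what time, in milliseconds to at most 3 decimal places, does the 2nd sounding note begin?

1. 0.0ms @ 0 + 612.245ms (3/2)
2. 612.245ms @ 3/2 + 612.245ms (3/2)

note 2 onset = 3/2b = 612.245ms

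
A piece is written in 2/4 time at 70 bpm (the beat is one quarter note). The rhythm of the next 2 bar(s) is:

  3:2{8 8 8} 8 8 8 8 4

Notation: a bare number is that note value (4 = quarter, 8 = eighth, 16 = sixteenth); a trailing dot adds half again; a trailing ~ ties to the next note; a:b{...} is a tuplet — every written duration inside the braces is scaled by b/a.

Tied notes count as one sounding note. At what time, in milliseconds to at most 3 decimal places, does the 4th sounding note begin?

1. 0.0ms @ 0 + 285.714ms (1/3)
2. 285.714ms @ 1/3 + 285.714ms (1/3)
3. 571.429ms @ 2/3 + 285.714ms (1/3)
4. 857.143ms @ 1 + 428.571ms (1/2)
5. 1285.714ms @ 3/2 + 428.571ms (1/2)
6. 1714.286ms @ 2 + 428.571ms (1/2)
7. 2142.857ms @ 5/2 + 428.571ms (1/2)
8. 2571.429ms @ 3 + 857.143ms (1)

note 4 onset = 1b = 857.143ms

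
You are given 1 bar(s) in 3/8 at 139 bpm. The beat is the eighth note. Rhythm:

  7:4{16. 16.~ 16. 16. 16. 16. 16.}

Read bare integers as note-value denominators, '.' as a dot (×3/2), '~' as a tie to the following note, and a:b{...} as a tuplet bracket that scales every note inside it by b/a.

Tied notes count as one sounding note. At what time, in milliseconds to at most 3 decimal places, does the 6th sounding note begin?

1. 0.0ms @ 0 + 184.995ms (3/7)
2. 184.995ms @ 3/7 + 369.99ms (6/7)
3. 554.985ms @ 9/7 + 184.995ms (3/7)
4. 739.979ms @ 12/7 + 184.995ms (3/7)
5. 924.974ms @ 15/7 + 184.995ms (3/7)
6. 1109.969ms @ 18/7 + 184.995ms (3/7)

note 6 onset = 18/7b = 1109.969ms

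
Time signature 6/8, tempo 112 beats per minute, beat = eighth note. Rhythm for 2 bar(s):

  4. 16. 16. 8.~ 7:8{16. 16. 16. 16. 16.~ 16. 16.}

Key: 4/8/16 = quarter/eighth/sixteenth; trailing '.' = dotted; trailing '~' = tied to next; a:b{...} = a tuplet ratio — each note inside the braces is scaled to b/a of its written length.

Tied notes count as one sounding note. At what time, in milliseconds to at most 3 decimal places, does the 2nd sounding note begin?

note 2 onset = 3b = 1607.143ms

1. 0.0ms @ 0 + 1607.143ms (3)
2. 1607.143ms @ 3 + 401.786ms (3/4)
3. 2008.929ms @ 15/4 + 401.786ms (3/4)
4. 2410.714ms @ 9/2 + 1262.755ms (33/14)
5. 3673.469ms @ 48/7 + 459.184ms (6/7)
6. 4132.653ms @ 54/7 + 459.184ms (6/7)
7. 4591.837ms @ 60/7 + 459.184ms (6/7)
8. 5051.02ms @ 66/7 + 918.367ms (12/7)
9. 5969.388ms @ 78/7 + 459.184ms (6/7)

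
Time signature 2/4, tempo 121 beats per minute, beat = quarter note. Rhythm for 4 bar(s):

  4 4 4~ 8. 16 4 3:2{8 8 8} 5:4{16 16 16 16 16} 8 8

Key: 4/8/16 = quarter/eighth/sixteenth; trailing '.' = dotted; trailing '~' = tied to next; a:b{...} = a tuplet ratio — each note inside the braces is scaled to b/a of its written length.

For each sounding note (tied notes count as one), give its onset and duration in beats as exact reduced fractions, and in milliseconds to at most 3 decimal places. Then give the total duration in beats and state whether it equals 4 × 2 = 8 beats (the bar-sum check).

1) 0.0ms=0b +495.868ms=1b
2) 495.868ms=1b +495.868ms=1b
3) 991.736ms=2b +867.769ms=7/4b
4) 1859.504ms=15/4b +123.967ms=1/4b
5) 1983.471ms=4b +495.868ms=1b
6) 2479.339ms=5b +165.289ms=1/3b
7) 2644.628ms=16/3b +165.289ms=1/3b
8) 2809.917ms=17/3b +165.289ms=1/3b
9) 2975.207ms=6b +99.174ms=1/5b
10) 3074.38ms=31/5b +99.174ms=1/5b
11) 3173.554ms=32/5b +99.174ms=1/5b
12) 3272.727ms=33/5b +99.174ms=1/5b
13) 3371.901ms=34/5b +99.174ms=1/5b
14) 3471.074ms=7b +247.934ms=1/2b
15) 3719.008ms=15/2b +247.934ms=1/2b
Σ=8b of 8 (121bpm 2/4) — PASS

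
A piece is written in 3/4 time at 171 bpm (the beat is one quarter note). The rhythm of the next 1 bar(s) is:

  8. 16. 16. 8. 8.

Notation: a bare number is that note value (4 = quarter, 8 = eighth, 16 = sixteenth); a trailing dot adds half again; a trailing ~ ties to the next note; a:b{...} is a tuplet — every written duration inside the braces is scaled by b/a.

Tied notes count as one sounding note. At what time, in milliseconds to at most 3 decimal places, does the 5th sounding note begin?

note 5 onset = 9/4b = 789.474ms

1. 0.0ms @ 0 + 263.158ms (3/4)
2. 263.158ms @ 3/4 + 131.579ms (3/8)
3. 394.737ms @ 9/8 + 131.579ms (3/8)
4. 526.316ms @ 3/2 + 263.158ms (3/4)
5. 789.474ms @ 9/4 + 263.158ms (3/4)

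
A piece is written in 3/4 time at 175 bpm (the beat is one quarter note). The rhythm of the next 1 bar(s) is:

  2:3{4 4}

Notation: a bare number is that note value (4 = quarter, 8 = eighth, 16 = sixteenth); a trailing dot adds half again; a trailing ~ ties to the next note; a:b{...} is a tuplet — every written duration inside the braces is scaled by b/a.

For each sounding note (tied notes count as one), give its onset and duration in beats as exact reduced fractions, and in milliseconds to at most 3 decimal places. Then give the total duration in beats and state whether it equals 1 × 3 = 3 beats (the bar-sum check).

1) 0.0ms=0b +514.286ms=3/2b
2) 514.286ms=3/2b +514.286ms=3/2b
Σ=3b of 3 (175bpm 3/4) — PASS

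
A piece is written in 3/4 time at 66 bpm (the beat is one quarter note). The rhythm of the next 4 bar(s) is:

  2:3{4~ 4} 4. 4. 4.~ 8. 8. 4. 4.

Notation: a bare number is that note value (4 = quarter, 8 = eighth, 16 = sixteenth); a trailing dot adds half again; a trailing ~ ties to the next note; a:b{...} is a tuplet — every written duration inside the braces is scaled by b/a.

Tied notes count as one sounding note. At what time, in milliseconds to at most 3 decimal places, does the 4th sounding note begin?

note 4 onset = 6b = 5454.545ms

1. 0.0ms @ 0 + 2727.273ms (3)
2. 2727.273ms @ 3 + 1363.636ms (3/2)
3. 4090.909ms @ 9/2 + 1363.636ms (3/2)
4. 5454.545ms @ 6 + 2045.455ms (9/4)
5. 7500.0ms @ 33/4 + 681.818ms (3/4)
6. 8181.818ms @ 9 + 1363.636ms (3/2)
7. 9545.455ms @ 21/2 + 1363.636ms (3/2)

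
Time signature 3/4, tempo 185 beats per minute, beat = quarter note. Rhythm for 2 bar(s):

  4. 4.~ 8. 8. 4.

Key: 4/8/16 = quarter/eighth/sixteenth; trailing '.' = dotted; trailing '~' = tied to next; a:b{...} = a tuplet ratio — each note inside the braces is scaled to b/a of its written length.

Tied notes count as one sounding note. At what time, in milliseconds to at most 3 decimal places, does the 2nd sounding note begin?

1. 0.0ms @ 0 + 486.486ms (3/2)
2. 486.486ms @ 3/2 + 729.73ms (9/4)
3. 1216.216ms @ 15/4 + 243.243ms (3/4)
4. 1459.459ms @ 9/2 + 486.486ms (3/2)

note 2 onset = 3/2b = 486.486ms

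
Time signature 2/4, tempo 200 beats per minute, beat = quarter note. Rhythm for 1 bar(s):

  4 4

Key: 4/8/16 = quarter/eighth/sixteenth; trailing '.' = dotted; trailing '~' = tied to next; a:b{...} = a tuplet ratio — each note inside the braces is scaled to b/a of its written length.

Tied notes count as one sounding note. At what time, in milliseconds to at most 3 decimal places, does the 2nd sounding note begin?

1. 0.0ms @ 0 + 300.0ms (1)
2. 300.0ms @ 1 + 300.0ms (1)

note 2 onset = 1b = 300.0ms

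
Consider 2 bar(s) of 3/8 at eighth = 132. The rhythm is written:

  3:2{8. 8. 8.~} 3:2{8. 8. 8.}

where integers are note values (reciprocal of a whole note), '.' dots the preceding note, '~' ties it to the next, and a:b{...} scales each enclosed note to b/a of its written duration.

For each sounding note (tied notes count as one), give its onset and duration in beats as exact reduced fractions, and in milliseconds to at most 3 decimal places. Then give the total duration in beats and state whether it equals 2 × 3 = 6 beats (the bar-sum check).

1) 0.0ms=0b +454.545ms=1b
2) 454.545ms=1b +454.545ms=1b
3) 909.091ms=2b +909.091ms=2b
4) 1818.182ms=4b +454.545ms=1b
5) 2272.727ms=5b +454.545ms=1b
Σ=6b of 6 (132bpm 3/8) — PASS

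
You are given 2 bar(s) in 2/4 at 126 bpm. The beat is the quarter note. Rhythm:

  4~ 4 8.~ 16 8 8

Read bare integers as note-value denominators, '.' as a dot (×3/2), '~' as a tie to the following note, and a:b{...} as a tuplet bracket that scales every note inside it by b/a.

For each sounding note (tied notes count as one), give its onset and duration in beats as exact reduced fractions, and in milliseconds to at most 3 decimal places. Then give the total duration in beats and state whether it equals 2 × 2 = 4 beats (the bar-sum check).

1) 0.0ms=0b +952.381ms=2b
2) 952.381ms=2b +476.19ms=1b
3) 1428.571ms=3b +238.095ms=1/2b
4) 1666.667ms=7/2b +238.095ms=1/2b
Σ=4b of 4 (126bpm 2/4) — PASS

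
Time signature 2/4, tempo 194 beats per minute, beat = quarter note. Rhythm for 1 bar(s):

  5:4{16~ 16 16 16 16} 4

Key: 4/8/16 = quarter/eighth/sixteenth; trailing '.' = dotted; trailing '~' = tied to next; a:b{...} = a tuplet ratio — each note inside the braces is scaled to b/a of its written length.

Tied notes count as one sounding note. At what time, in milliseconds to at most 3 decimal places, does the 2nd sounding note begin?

1. 0.0ms @ 0 + 123.711ms (2/5)
2. 123.711ms @ 2/5 + 61.856ms (1/5)
3. 185.567ms @ 3/5 + 61.856ms (1/5)
4. 247.423ms @ 4/5 + 61.856ms (1/5)
5. 309.278ms @ 1 + 309.278ms (1)

note 2 onset = 2/5b = 123.711ms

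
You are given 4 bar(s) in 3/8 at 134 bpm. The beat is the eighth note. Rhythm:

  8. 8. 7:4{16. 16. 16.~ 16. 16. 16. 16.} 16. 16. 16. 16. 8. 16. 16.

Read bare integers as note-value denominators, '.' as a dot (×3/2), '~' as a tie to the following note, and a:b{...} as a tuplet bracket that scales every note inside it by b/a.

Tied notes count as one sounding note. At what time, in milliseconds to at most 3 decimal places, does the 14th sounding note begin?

1. 0.0ms @ 0 + 671.642ms (3/2)
2. 671.642ms @ 3/2 + 671.642ms (3/2)
3. 1343.284ms @ 3 + 191.898ms (3/7)
4. 1535.181ms @ 24/7 + 191.898ms (3/7)
5. 1727.079ms @ 27/7 + 383.795ms (6/7)
6. 2110.874ms @ 33/7 + 191.898ms (3/7)
7. 2302.772ms @ 36/7 + 191.898ms (3/7)
8. 2494.67ms @ 39/7 + 191.898ms (3/7)
9. 2686.567ms @ 6 + 335.821ms (3/4)
10. 3022.388ms @ 27/4 + 335.821ms (3/4)
11. 3358.209ms @ 15/2 + 335.821ms (3/4)
12. 3694.03ms @ 33/4 + 335.821ms (3/4)
13. 4029.851ms @ 9 + 671.642ms (3/2)
14. 4701.493ms @ 21/2 + 335.821ms (3/4)
15. 5037.313ms @ 45/4 + 335.821ms (3/4)

note 14 onset = 21/2b = 4701.493ms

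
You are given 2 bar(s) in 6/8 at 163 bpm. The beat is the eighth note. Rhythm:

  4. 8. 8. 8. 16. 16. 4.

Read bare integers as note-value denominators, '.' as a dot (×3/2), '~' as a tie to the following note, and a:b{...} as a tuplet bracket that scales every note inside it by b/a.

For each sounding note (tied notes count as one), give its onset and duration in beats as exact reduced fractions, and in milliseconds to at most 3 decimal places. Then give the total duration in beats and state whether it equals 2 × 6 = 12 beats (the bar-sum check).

1) 0.0ms=0b +1104.294ms=3b
2) 1104.294ms=3b +552.147ms=3/2b
3) 1656.442ms=9/2b +552.147ms=3/2b
4) 2208.589ms=6b +552.147ms=3/2b
5) 2760.736ms=15/2b +276.074ms=3/4b
6) 3036.81ms=33/4b +276.074ms=3/4b
7) 3312.883ms=9b +1104.294ms=3b
Σ=12b of 12 (163bpm 6/8) — PASS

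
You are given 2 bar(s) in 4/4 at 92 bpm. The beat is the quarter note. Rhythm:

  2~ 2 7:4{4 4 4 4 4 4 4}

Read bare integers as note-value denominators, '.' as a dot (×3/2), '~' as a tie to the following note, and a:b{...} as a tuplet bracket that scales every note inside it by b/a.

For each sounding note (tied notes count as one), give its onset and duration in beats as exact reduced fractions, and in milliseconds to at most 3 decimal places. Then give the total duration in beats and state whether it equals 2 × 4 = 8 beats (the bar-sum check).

1) 0.0ms=0b +2608.696ms=4b
2) 2608.696ms=4b +372.671ms=4/7b
3) 2981.366ms=32/7b +372.671ms=4/7b
4) 3354.037ms=36/7b +372.671ms=4/7b
5) 3726.708ms=40/7b +372.671ms=4/7b
6) 4099.379ms=44/7b +372.671ms=4/7b
7) 4472.05ms=48/7b +372.671ms=4/7b
8) 4844.72ms=52/7b +372.671ms=4/7b
Σ=8b of 8 (92bpm 4/4) — PASS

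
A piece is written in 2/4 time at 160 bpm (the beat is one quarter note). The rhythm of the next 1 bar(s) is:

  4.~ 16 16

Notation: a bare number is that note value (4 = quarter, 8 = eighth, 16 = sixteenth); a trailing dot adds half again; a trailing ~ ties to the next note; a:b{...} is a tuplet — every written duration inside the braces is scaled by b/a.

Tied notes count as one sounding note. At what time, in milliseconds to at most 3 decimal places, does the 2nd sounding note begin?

note 2 onset = 7/4b = 656.25ms

1. 0.0ms @ 0 + 656.25ms (7/4)
2. 656.25ms @ 7/4 + 93.75ms (1/4)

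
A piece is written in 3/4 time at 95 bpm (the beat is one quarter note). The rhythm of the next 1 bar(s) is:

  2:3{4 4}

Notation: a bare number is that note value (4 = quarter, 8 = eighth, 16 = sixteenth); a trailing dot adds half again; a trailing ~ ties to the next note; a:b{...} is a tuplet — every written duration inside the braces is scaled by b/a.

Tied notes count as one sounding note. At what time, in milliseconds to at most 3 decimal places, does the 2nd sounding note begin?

note 2 onset = 3/2b = 947.368ms

1. 0.0ms @ 0 + 947.368ms (3/2)
2. 947.368ms @ 3/2 + 947.368ms (3/2)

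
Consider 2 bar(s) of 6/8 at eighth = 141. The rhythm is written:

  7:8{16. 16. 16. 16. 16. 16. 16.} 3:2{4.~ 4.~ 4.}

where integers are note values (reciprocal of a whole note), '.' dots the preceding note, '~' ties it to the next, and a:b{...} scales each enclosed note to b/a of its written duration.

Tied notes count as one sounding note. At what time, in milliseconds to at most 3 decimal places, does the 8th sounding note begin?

1. 0.0ms @ 0 + 364.742ms (6/7)
2. 364.742ms @ 6/7 + 364.742ms (6/7)
3. 729.483ms @ 12/7 + 364.742ms (6/7)
4. 1094.225ms @ 18/7 + 364.742ms (6/7)
5. 1458.967ms @ 24/7 + 364.742ms (6/7)
6. 1823.708ms @ 30/7 + 364.742ms (6/7)
7. 2188.45ms @ 36/7 + 364.742ms (6/7)
8. 2553.191ms @ 6 + 2553.191ms (6)

note 8 onset = 6b = 2553.191ms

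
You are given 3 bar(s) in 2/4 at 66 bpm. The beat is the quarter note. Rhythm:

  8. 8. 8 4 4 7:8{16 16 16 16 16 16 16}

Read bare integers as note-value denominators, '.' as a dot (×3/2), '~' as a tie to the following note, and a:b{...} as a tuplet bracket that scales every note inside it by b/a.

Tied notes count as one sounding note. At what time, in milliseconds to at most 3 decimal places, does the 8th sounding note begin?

note 8 onset = 32/7b = 4155.844ms

1. 0.0ms @ 0 + 681.818ms (3/4)
2. 681.818ms @ 3/4 + 681.818ms (3/4)
3. 1363.636ms @ 3/2 + 454.545ms (1/2)
4. 1818.182ms @ 2 + 909.091ms (1)
5. 2727.273ms @ 3 + 909.091ms (1)
6. 3636.364ms @ 4 + 259.74ms (2/7)
7. 3896.104ms @ 30/7 + 259.74ms (2/7)
8. 4155.844ms @ 32/7 + 259.74ms (2/7)
9. 4415.584ms @ 34/7 + 259.74ms (2/7)
10. 4675.325ms @ 36/7 + 259.74ms (2/7)
11. 4935.065ms @ 38/7 + 259.74ms (2/7)
12. 5194.805ms @ 40/7 + 259.74ms (2/7)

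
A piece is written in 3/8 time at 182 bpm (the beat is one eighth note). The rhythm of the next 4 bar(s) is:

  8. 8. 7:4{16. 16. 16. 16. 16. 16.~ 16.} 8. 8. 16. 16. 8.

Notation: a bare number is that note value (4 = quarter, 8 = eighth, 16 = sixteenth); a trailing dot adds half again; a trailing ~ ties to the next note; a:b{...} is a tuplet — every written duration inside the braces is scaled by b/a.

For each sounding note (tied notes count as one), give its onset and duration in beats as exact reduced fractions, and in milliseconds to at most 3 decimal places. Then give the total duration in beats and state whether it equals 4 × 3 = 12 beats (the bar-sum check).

1) 0.0ms=0b +494.505ms=3/2b
2) 494.505ms=3/2b +494.505ms=3/2b
3) 989.011ms=3b +141.287ms=3/7b
4) 1130.298ms=24/7b +141.287ms=3/7b
5) 1271.586ms=27/7b +141.287ms=3/7b
6) 1412.873ms=30/7b +141.287ms=3/7b
7) 1554.16ms=33/7b +141.287ms=3/7b
8) 1695.447ms=36/7b +282.575ms=6/7b
9) 1978.022ms=6b +494.505ms=3/2b
10) 2472.527ms=15/2b +494.505ms=3/2b
11) 2967.033ms=9b +247.253ms=3/4b
12) 3214.286ms=39/4b +247.253ms=3/4b
13) 3461.538ms=21/2b +494.505ms=3/2b
Σ=12b of 12 (182bpm 3/8) — PASS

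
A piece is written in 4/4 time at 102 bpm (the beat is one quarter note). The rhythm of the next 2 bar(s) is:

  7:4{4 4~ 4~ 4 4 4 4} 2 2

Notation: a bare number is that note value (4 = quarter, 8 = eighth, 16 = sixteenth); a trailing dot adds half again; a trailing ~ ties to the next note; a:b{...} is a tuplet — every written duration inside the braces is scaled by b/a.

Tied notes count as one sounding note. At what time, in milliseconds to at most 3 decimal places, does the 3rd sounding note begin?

note 3 onset = 16/7b = 1344.538ms

1. 0.0ms @ 0 + 336.134ms (4/7)
2. 336.134ms @ 4/7 + 1008.403ms (12/7)
3. 1344.538ms @ 16/7 + 336.134ms (4/7)
4. 1680.672ms @ 20/7 + 336.134ms (4/7)
5. 2016.807ms @ 24/7 + 336.134ms (4/7)
6. 2352.941ms @ 4 + 1176.471ms (2)
7. 3529.412ms @ 6 + 1176.471ms (2)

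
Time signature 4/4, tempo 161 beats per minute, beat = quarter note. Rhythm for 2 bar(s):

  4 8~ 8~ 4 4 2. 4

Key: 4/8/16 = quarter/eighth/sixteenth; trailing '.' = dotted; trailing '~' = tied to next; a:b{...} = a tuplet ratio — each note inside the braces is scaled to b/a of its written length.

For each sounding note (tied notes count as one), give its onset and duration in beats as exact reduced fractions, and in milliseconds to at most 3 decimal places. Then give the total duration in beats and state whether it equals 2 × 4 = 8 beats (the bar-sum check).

1) 0.0ms=0b +372.671ms=1b
2) 372.671ms=1b +745.342ms=2b
3) 1118.012ms=3b +372.671ms=1b
4) 1490.683ms=4b +1118.012ms=3b
5) 2608.696ms=7b +372.671ms=1b
Σ=8b of 8 (161bpm 4/4) — PASS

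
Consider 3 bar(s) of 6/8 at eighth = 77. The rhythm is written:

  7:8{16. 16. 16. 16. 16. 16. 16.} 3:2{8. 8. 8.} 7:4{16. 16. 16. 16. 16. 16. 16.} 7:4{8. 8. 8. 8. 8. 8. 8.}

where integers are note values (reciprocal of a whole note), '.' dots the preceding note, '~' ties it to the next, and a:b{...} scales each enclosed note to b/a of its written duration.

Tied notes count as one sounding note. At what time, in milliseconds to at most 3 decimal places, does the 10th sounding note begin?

1. 0.0ms @ 0 + 667.904ms (6/7)
2. 667.904ms @ 6/7 + 667.904ms (6/7)
3. 1335.807ms @ 12/7 + 667.904ms (6/7)
4. 2003.711ms @ 18/7 + 667.904ms (6/7)
5. 2671.614ms @ 24/7 + 667.904ms (6/7)
6. 3339.518ms @ 30/7 + 667.904ms (6/7)
7. 4007.421ms @ 36/7 + 667.904ms (6/7)
8. 4675.325ms @ 6 + 779.221ms (1)
9. 5454.545ms @ 7 + 779.221ms (1)
10. 6233.766ms @ 8 + 779.221ms (1)
11. 7012.987ms @ 9 + 333.952ms (3/7)
12. 7346.939ms @ 66/7 + 333.952ms (3/7)
13. 7680.891ms @ 69/7 + 333.952ms (3/7)
14. 8014.842ms @ 72/7 + 333.952ms (3/7)
15. 8348.794ms @ 75/7 + 333.952ms (3/7)
16. 8682.746ms @ 78/7 + 333.952ms (3/7)
17. 9016.698ms @ 81/7 + 333.952ms (3/7)
18. 9350.649ms @ 12 + 667.904ms (6/7)
19. 10018.553ms @ 90/7 + 667.904ms (6/7)
20. 10686.456ms @ 96/7 + 667.904ms (6/7)
21. 11354.36ms @ 102/7 + 667.904ms (6/7)
22. 12022.263ms @ 108/7 + 667.904ms (6/7)
23. 12690.167ms @ 114/7 + 667.904ms (6/7)
24. 13358.071ms @ 120/7 + 667.904ms (6/7)

note 10 onset = 8b = 6233.766ms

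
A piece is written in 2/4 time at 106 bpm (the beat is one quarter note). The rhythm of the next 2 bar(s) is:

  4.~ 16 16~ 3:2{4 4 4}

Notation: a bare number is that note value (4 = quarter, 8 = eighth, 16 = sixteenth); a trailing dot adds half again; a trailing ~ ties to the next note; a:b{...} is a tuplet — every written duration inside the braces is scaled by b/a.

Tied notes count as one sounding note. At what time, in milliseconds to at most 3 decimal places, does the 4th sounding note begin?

note 4 onset = 10/3b = 1886.792ms

1. 0.0ms @ 0 + 990.566ms (7/4)
2. 990.566ms @ 7/4 + 518.868ms (11/12)
3. 1509.434ms @ 8/3 + 377.358ms (2/3)
4. 1886.792ms @ 10/3 + 377.358ms (2/3)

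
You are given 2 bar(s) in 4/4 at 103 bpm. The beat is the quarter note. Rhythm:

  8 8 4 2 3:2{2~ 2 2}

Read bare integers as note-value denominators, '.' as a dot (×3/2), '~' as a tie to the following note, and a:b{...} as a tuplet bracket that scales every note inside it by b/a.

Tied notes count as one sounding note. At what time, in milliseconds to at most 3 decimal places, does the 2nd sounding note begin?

1. 0.0ms @ 0 + 291.262ms (1/2)
2. 291.262ms @ 1/2 + 291.262ms (1/2)
3. 582.524ms @ 1 + 582.524ms (1)
4. 1165.049ms @ 2 + 1165.049ms (2)
5. 2330.097ms @ 4 + 1553.398ms (8/3)
6. 3883.495ms @ 20/3 + 776.699ms (4/3)

note 2 onset = 1/2b = 291.262ms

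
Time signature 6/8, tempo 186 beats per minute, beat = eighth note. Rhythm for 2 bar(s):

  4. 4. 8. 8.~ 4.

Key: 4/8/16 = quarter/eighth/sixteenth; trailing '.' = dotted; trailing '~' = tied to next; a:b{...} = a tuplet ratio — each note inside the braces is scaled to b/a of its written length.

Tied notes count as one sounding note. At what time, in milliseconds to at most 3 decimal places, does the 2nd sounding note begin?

1. 0.0ms @ 0 + 967.742ms (3)
2. 967.742ms @ 3 + 967.742ms (3)
3. 1935.484ms @ 6 + 483.871ms (3/2)
4. 2419.355ms @ 15/2 + 1451.613ms (9/2)

note 2 onset = 3b = 967.742ms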